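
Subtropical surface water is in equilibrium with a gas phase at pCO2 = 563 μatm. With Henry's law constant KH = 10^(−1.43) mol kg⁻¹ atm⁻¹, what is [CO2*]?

[CO2*] = 20.9 μmol/kg

KH = 10^(−1.43) = 3.715×10^-2 mol kg⁻¹ atm⁻¹
[CO2*] = KH · pCO2 = 3.715×10^-2 × 563×10^-6 atm = 2.09×10^-5 mol/kg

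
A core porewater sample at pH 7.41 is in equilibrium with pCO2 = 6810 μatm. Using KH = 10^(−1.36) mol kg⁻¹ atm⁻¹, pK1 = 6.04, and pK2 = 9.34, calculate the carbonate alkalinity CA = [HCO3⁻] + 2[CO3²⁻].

CA = 7.13 mmol/kg

[CO2*] = KH · pCO2 = 10^(−1.36) × 6810×10^-6 = 2.973×10^-4 mol/kg
α₀ = 1/(1 + K1/[H⁺] + K1K2/[H⁺]²) = 1/(1 + 10^+1.37 + 10^-0.56) = 0.04046
DIC = [CO2*]/α₀ = 2.973×10^-4 / 0.04046 = 7.348 mmol/kg
CA = (α₁ + 2α₂)·DIC = (0.9484 + 2×0.01114) × 7.348 = 7.13 mmol/kg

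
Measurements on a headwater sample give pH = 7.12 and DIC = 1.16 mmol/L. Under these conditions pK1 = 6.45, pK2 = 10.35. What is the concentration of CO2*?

[CO2*] = 0.204 mmol/L

α₀ = 1 / (1 + K1/[H⁺] + K1K2/[H⁺]²) = 1 / (1 + 10^+0.67 + 10^-2.56)
   = 1 / (1 + 4.6774 + 0.0027542) = 1/5.6801 = 0.1761
[CO2*] = α₀ × DIC = 0.1761 × 1.16 = 0.204 mmol/L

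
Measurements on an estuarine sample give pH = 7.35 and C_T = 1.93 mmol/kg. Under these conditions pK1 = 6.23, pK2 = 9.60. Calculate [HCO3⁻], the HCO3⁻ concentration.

α₁ = 1 / (1 + [H⁺]/K1 + K2/[H⁺]) = 1 / (1 + 10^-1.12 + 10^-2.25)
   = 1 / (1 + 0.075858 + 0.0056234) = 1/1.0815 = 0.9247
[HCO3⁻] = α₁ × DIC = 0.9247 × 1.93 = 1.78 mmol/kg

[HCO3⁻] = 1.78 mmol/kg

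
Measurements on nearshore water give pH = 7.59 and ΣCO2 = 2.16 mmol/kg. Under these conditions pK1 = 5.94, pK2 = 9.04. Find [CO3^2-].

[CO3²⁻] = 0.0724 mmol/kg

α₂ = 1 / (1 + [H⁺]/K2 + [H⁺]²/(K1K2)) = 1 / (1 + 10^+1.45 + 10^-0.20)
   = 1 / (1 + 28.184 + 0.63096) = 1/29.815 = 0.03354
[CO3²⁻] = α₂ × DIC = 0.03354 × 2.16 = 0.0724 mmol/kg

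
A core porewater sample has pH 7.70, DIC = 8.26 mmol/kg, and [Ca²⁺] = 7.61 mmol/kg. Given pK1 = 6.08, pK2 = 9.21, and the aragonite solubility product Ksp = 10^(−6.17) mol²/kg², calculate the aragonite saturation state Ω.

α₂ = 1 / (1 + [H⁺]/K2 + [H⁺]²/(K1K2)) = 1 / (1 + 10^+1.51 + 10^-0.11)
   = 1 / (1 + 32.359 + 0.77625) = 1/34.136 = 0.02929
[CO3²⁻] = α₂ × DIC = 0.02929 × 8.26 = 0.2420 mmol/kg
Ksp = 10^(−6.17) = 6.761×10^-7
Ω = [Ca²⁺][CO3²⁻]/Ksp = (7.61×10^-3)(2.420×10^-4) / 6.761×10^-7 = 2.72

Ω = 2.72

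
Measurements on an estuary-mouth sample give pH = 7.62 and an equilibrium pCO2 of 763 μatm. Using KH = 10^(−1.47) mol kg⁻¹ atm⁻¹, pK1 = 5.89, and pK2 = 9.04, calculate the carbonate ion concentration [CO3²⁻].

[CO3²⁻] = 0.0528 mmol/kg

[CO2*] = KH · pCO2 = 10^(−1.47) × 763×10^-6 = 2.585×10^-5 mol/kg
α₀ = 1/(1 + K1/[H⁺] + K1K2/[H⁺]²) = 1/(1 + 10^+1.73 + 10^+0.31) = 0.01762
DIC = [CO2*]/α₀ = 2.585×10^-5 / 0.01762 = 1.467 mmol/kg
[CO3²⁻] = α₂·DIC; α₂ = 0.03598, so [CO3²⁻] = 0.03598 × 1.467 = 0.0528 mmol/kg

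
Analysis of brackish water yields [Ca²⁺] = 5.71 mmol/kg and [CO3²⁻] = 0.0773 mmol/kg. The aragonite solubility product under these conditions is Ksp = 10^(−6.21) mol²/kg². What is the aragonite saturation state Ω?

Ω = 0.716

Ksp = 10^(−6.21) = 6.166×10^-7
Ω = [Ca²⁺][CO3²⁻]/Ksp = (5.71×10^-3)(0.0773×10^-3) / 6.166×10^-7 = 0.716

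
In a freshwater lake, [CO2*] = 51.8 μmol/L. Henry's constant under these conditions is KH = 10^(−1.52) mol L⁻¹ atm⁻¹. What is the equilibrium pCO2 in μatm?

KH = 10^(−1.52) = 3.020×10^-2 mol L⁻¹ atm⁻¹
pCO2 = [CO2*]/KH = 51.8×10^-6 / 3.020×10^-2 = 1.72×10^-3 atm = 1720 μatm

pCO2 = 1720 μatm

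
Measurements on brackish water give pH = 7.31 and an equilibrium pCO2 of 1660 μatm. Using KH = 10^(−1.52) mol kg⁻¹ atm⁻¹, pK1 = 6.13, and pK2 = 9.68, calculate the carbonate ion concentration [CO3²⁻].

[CO2*] = KH · pCO2 = 10^(−1.52) × 1660×10^-6 = 5.013×10^-5 mol/kg
α₀ = 1/(1 + K1/[H⁺] + K1K2/[H⁺]²) = 1/(1 + 10^+1.18 + 10^-1.19) = 0.06173
DIC = [CO2*]/α₀ = 5.013×10^-5 / 0.06173 = 0.8121 mmol/kg
[CO3²⁻] = α₂·DIC; α₂ = 0.003985, so [CO3²⁻] = 0.003985 × 0.8121 = 0.00324 mmol/kg = 3.24 μmol/kg

[CO3²⁻] = 3.24 μmol/kg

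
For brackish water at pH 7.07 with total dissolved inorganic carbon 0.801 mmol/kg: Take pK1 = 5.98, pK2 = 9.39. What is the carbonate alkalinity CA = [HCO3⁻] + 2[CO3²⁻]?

CA = 0.745 mmol/kg

CA = [HCO3⁻] + 2[CO3²⁻] = (α₁ + 2α₂)·DIC
At pH 7.07: [H⁺]/K1 = 10^-1.09 = 0.081283, K2/[H⁺] = 10^-2.32 = 0.0047863
α₁ = 1/(1 + 0.081283 + 0.0047863) = 1/1.0861 = 0.9208; α₂ = α₁·K2/[H⁺] = 0.004407
α₁ + 2α₂ = 0.9296
CA = 0.9296 × 0.801 = 0.745 mmol/kg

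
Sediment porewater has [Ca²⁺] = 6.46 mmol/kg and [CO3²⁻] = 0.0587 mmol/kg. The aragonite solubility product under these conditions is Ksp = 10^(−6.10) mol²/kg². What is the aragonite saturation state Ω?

Ω = 0.477

Ksp = 10^(−6.10) = 7.943×10^-7
Ω = [Ca²⁺][CO3²⁻]/Ksp = (6.46×10^-3)(0.0587×10^-3) / 7.943×10^-7 = 0.477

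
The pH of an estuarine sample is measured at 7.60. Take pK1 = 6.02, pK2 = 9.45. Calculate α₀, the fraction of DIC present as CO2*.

α₀ = 1 / (1 + K1/[H⁺] + K1K2/[H⁺]²) = 1 / (1 + 10^+1.58 + 10^-0.27)
   = 1 / (1 + 38.019 + 0.53703) = 1/39.556 = 0.02528

α₀ = 0.0253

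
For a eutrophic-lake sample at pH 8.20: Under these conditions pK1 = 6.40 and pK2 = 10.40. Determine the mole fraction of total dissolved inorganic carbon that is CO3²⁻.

α₂ = 0.00617

α₂ = 1 / (1 + [H⁺]/K2 + [H⁺]²/(K1K2)) = 1 / (1 + 10^+2.20 + 10^+0.40)
   = 1 / (1 + 158.49 + 2.5119) = 1/162.00 = 0.006173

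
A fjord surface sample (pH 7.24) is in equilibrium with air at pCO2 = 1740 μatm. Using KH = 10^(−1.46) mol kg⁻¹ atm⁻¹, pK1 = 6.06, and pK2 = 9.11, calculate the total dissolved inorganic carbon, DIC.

DIC = 0.986 mmol/kg

[CO2*] = KH · pCO2 = 10^(−1.46) × 1740×10^-6 = 6.033×10^-5 mol/kg
α₀ = 1/(1 + K1/[H⁺] + K1K2/[H⁺]²) = 1/(1 + 10^+1.18 + 10^-0.69) = 0.06120
DIC = [CO2*]/α₀ = 6.033×10^-5 / 0.06120 = 0.986 mmol/kg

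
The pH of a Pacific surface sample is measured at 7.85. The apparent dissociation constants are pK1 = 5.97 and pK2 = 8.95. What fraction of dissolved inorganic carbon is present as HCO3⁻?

α₁ = 1 / (1 + [H⁺]/K1 + K2/[H⁺]) = 1 / (1 + 10^-1.88 + 10^-1.10)
   = 1 / (1 + 0.013183 + 0.079433) = 1/1.0926 = 0.9152

α₁ = 0.915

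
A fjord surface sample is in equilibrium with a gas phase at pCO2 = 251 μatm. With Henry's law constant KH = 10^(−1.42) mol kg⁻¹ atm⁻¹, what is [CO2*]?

KH = 10^(−1.42) = 3.802×10^-2 mol kg⁻¹ atm⁻¹
[CO2*] = KH · pCO2 = 3.802×10^-2 × 251×10^-6 atm = 9.54×10^-6 mol/kg

[CO2*] = 9.54 μmol/kg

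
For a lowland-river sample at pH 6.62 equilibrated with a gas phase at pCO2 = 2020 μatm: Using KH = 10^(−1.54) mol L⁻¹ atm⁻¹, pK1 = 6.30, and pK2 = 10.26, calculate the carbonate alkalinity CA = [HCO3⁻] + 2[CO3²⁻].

[CO2*] = KH · pCO2 = 10^(−1.54) × 2020×10^-6 = 5.826×10^-5 mol/L
α₀ = 1/(1 + K1/[H⁺] + K1K2/[H⁺]²) = 1/(1 + 10^+0.32 + 10^-3.32) = 0.3236
DIC = [CO2*]/α₀ = 5.826×10^-5 / 0.3236 = 0.1800 mmol/L
CA = (α₁ + 2α₂)·DIC = (0.6762 + 2×0.0001549) × 0.1800 = 0.122 mmol/L

CA = 0.122 mmol/L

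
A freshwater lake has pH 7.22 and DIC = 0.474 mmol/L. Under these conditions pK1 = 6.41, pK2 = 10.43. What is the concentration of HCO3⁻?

α₁ = 1 / (1 + [H⁺]/K1 + K2/[H⁺]) = 1 / (1 + 10^-0.81 + 10^-3.21)
   = 1 / (1 + 0.15488 + 0.00061660) = 1/1.1555 = 0.8654
[HCO3⁻] = α₁ × DIC = 0.8654 × 0.474 = 0.410 mmol/L

[HCO3⁻] = 0.410 mmol/L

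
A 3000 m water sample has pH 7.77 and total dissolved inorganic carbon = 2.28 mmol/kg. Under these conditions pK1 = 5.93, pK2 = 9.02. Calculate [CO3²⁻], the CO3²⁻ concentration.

α₂ = 1 / (1 + [H⁺]/K2 + [H⁺]²/(K1K2)) = 1 / (1 + 10^+1.25 + 10^-0.59)
   = 1 / (1 + 17.783 + 0.25704) = 1/19.040 = 0.05252
[CO3²⁻] = α₂ × DIC = 0.05252 × 2.28 = 0.120 mmol/kg

[CO3²⁻] = 0.120 mmol/kg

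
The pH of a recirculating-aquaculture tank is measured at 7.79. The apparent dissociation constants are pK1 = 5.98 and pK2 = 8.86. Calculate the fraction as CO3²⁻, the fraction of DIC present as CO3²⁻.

α₂ = 1 / (1 + [H⁺]/K2 + [H⁺]²/(K1K2)) = 1 / (1 + 10^+1.07 + 10^-0.74)
   = 1 / (1 + 11.749 + 0.18197) = 1/12.931 = 0.07733

α₂ = 0.0773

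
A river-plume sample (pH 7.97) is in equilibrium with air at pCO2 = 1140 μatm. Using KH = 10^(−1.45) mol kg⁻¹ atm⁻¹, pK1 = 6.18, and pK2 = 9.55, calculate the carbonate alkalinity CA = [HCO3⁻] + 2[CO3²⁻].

CA = 2.63 mmol/kg

[CO2*] = KH · pCO2 = 10^(−1.45) × 1140×10^-6 = 4.045×10^-5 mol/kg
α₀ = 1/(1 + K1/[H⁺] + K1K2/[H⁺]²) = 1/(1 + 10^+1.79 + 10^+0.21) = 0.01556
DIC = [CO2*]/α₀ = 4.045×10^-5 / 0.01556 = 2.600 mmol/kg
CA = (α₁ + 2α₂)·DIC = (0.9592 + 2×0.02523) × 2.600 = 2.63 mmol/kg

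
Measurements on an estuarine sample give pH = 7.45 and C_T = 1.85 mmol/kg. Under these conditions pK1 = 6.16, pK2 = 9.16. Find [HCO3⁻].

α₁ = 1 / (1 + [H⁺]/K1 + K2/[H⁺]) = 1 / (1 + 10^-1.29 + 10^-1.71)
   = 1 / (1 + 0.051286 + 0.019498) = 1/1.0708 = 0.9339
[HCO3⁻] = α₁ × DIC = 0.9339 × 1.85 = 1.73 mmol/kg

[HCO3⁻] = 1.73 mmol/kg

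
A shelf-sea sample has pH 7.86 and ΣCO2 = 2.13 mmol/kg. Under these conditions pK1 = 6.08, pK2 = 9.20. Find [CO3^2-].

α₂ = 1 / (1 + [H⁺]/K2 + [H⁺]²/(K1K2)) = 1 / (1 + 10^+1.34 + 10^-0.44)
   = 1 / (1 + 21.878 + 0.36308) = 1/23.241 = 0.04303
[CO3²⁻] = α₂ × DIC = 0.04303 × 2.13 = 0.0916 mmol/kg

[CO3²⁻] = 0.0916 mmol/kg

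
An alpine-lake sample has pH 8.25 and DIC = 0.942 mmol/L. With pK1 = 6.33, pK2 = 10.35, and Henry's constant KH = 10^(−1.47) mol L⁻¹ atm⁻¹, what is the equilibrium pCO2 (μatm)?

pCO2 = 328 μatm

α₀ = 1 / (1 + K1/[H⁺] + K1K2/[H⁺]²) = 1 / (1 + 10^+1.92 + 10^-0.18)
   = 1 / (1 + 83.176 + 0.66069) = 1/84.837 = 0.01179
[CO2*] = α₀ × DIC = 0.01179 × 0.942 = 0.01110 mmol/L = 11.10 μmol/L
pCO2 = [CO2*]/KH = 1.110×10^-5 / 3.388×10^-2 = 328 μatm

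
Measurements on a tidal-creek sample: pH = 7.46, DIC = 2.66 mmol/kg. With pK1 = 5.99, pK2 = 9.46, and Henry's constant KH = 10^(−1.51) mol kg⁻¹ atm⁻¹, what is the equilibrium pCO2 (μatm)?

α₀ = 1 / (1 + K1/[H⁺] + K1K2/[H⁺]²) = 1 / (1 + 10^+1.47 + 10^-0.53)
   = 1 / (1 + 29.512 + 0.29512) = 1/30.807 = 0.03246
[CO2*] = α₀ × DIC = 0.03246 × 2.66 = 0.08634 mmol/kg
pCO2 = [CO2*]/KH = 8.634×10^-5 / 3.090×10^-2 = 2790 μatm

pCO2 = 2790 μatm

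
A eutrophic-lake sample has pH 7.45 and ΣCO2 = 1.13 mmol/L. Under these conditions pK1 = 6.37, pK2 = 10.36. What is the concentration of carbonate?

α₂ = 1 / (1 + [H⁺]/K2 + [H⁺]²/(K1K2)) = 1 / (1 + 10^+2.91 + 10^+1.83)
   = 1 / (1 + 812.83 + 67.608) = 1/881.44 = 0.001135
[CO3²⁻] = α₂ × DIC = 0.001135 × 1.13 = 0.00128 mmol/L = 1.28 μmol/L

[CO3²⁻] = 1.28 μmol/L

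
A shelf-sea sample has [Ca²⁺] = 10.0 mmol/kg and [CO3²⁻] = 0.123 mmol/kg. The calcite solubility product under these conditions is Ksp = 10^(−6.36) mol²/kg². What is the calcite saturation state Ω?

Ω = 2.82

Ksp = 10^(−6.36) = 4.365×10^-7
Ω = [Ca²⁺][CO3²⁻]/Ksp = (10.0×10^-3)(0.123×10^-3) / 4.365×10^-7 = 2.82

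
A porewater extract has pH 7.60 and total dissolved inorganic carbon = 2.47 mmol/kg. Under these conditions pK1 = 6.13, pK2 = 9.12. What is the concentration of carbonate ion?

[CO3²⁻] = 0.0701 mmol/kg

α₂ = 1 / (1 + [H⁺]/K2 + [H⁺]²/(K1K2)) = 1 / (1 + 10^+1.52 + 10^+0.05)
   = 1 / (1 + 33.113 + 1.1220) = 1/35.235 = 0.02838
[CO3²⁻] = α₂ × DIC = 0.02838 × 2.47 = 0.0701 mmol/kg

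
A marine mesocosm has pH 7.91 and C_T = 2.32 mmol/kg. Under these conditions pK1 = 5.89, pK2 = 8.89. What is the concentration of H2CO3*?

[CO2*] = 19.9 μmol/kg

α₀ = 1 / (1 + K1/[H⁺] + K1K2/[H⁺]²) = 1 / (1 + 10^+2.02 + 10^+1.04)
   = 1 / (1 + 104.71 + 10.965) = 1/116.68 = 0.008571
[CO2*] = α₀ × DIC = 0.008571 × 2.32 = 0.0199 mmol/kg = 19.9 μmol/kg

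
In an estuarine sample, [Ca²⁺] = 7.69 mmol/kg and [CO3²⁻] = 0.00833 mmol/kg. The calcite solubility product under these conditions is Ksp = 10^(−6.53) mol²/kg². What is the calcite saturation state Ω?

Ω = 0.217

Ksp = 10^(−6.53) = 2.951×10^-7
Ω = [Ca²⁺][CO3²⁻]/Ksp = (7.69×10^-3)(0.00833×10^-3) / 2.951×10^-7 = 0.217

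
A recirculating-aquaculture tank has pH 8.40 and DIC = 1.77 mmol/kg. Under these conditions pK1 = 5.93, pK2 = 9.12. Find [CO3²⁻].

α₂ = 1 / (1 + [H⁺]/K2 + [H⁺]²/(K1K2)) = 1 / (1 + 10^+0.72 + 10^-1.75)
   = 1 / (1 + 5.2481 + 0.017783) = 1/6.2659 = 0.1596
[CO3²⁻] = α₂ × DIC = 0.1596 × 1.77 = 0.282 mmol/kg

[CO3²⁻] = 0.282 mmol/kg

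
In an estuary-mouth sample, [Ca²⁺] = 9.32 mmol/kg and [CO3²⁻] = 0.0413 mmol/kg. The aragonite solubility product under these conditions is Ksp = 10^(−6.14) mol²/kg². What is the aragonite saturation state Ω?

Ksp = 10^(−6.14) = 7.244×10^-7
Ω = [Ca²⁺][CO3²⁻]/Ksp = (9.32×10^-3)(0.0413×10^-3) / 7.244×10^-7 = 0.531

Ω = 0.531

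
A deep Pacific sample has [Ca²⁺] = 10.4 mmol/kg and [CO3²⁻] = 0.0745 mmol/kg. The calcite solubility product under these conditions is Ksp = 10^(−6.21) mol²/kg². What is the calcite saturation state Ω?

Ksp = 10^(−6.21) = 6.166×10^-7
Ω = [Ca²⁺][CO3²⁻]/Ksp = (10.4×10^-3)(0.0745×10^-3) / 6.166×10^-7 = 1.26

Ω = 1.26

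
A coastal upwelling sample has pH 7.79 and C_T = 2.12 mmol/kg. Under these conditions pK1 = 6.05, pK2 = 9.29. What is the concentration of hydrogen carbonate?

[HCO3⁻] = 2.02 mmol/kg

α₁ = 1 / (1 + [H⁺]/K1 + K2/[H⁺]) = 1 / (1 + 10^-1.74 + 10^-1.50)
   = 1 / (1 + 0.018197 + 0.031623) = 1/1.0498 = 0.9525
[HCO3⁻] = α₁ × DIC = 0.9525 × 2.12 = 2.02 mmol/kg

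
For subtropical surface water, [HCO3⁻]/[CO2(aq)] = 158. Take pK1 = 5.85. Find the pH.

pH = 8.05

From K1 = [H⁺][HCO3⁻]/[CO2(aq)]:  pH = pK1 + log₁₀([HCO3⁻]/[CO2(aq)])
log₁₀(158) = +2.199
pH = 5.85 + (+2.199) = 8.05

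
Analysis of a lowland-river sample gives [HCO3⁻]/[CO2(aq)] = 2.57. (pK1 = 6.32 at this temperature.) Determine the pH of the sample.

pH = 6.73

From K1 = [H⁺][HCO3⁻]/[CO2(aq)]:  pH = pK1 + log₁₀([HCO3⁻]/[CO2(aq)])
log₁₀(2.57) = +0.410
pH = 6.32 + (+0.410) = 6.73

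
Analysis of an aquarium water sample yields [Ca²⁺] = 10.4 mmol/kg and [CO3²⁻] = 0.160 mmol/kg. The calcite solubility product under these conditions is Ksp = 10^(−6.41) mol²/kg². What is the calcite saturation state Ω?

Ksp = 10^(−6.41) = 3.890×10^-7
Ω = [Ca²⁺][CO3²⁻]/Ksp = (10.4×10^-3)(0.160×10^-3) / 3.890×10^-7 = 4.28

Ω = 4.28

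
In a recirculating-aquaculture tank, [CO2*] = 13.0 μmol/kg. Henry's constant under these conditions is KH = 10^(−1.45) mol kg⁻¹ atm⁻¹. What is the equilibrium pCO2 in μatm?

pCO2 = 366 μatm

KH = 10^(−1.45) = 3.548×10^-2 mol kg⁻¹ atm⁻¹
pCO2 = [CO2*]/KH = 13.0×10^-6 / 3.548×10^-2 = 3.66×10^-4 atm = 366 μatm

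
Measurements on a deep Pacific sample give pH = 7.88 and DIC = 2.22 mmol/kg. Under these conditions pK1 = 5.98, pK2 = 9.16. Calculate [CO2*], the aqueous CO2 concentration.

α₀ = 1 / (1 + K1/[H⁺] + K1K2/[H⁺]²) = 1 / (1 + 10^+1.90 + 10^+0.62)
   = 1 / (1 + 79.433 + 4.1687) = 1/84.602 = 0.01182
[CO2*] = α₀ × DIC = 0.01182 × 2.22 = 0.0262 mmol/kg

[CO2*] = 0.0262 mmol/kg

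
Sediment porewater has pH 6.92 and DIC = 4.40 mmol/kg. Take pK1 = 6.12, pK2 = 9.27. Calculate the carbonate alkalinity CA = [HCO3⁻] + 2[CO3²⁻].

CA = [HCO3⁻] + 2[CO3²⁻] = (α₁ + 2α₂)·DIC
At pH 6.92: [H⁺]/K1 = 10^-0.80 = 0.15849, K2/[H⁺] = 10^-2.35 = 0.0044668
α₁ = 1/(1 + 0.15849 + 0.0044668) = 1/1.1630 = 0.8599; α₂ = α₁·K2/[H⁺] = 0.003841
α₁ + 2α₂ = 0.8676
CA = 0.8676 × 4.40 = 3.82 mmol/kg

CA = 3.82 mmol/kg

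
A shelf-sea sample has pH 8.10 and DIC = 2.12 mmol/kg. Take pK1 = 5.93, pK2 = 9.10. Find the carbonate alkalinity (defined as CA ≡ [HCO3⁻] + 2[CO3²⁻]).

CA = 2.30 mmol/kg

CA = [HCO3⁻] + 2[CO3²⁻] = (α₁ + 2α₂)·DIC
At pH 8.10: [H⁺]/K1 = 10^-2.17 = 0.0067608, K2/[H⁺] = 10^-1.00 = 0.10000
α₁ = 1/(1 + 0.0067608 + 0.10000) = 1/1.1068 = 0.9035; α₂ = α₁·K2/[H⁺] = 0.09035
α₁ + 2α₂ = 1.0842
CA = 1.0842 × 2.12 = 2.30 mmol/kg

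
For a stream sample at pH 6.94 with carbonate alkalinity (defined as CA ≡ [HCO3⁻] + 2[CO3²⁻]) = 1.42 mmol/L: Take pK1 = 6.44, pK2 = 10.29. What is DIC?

CA = [HCO3⁻] + 2[CO3²⁻] = (α₁ + 2α₂)·DIC
At pH 6.94: [H⁺]/K1 = 10^-0.50 = 0.31623, K2/[H⁺] = 10^-3.35 = 0.00044668
α₁ = 1/(1 + 0.31623 + 0.00044668) = 1/1.3167 = 0.7595; α₂ = α₁·K2/[H⁺] = 0.0003393
α₁ + 2α₂ = 0.7602
DIC = CA / (α₁ + 2α₂) = 1.42 / 0.7602 = 1.87 mmol/L

DIC = 1.87 mmol/L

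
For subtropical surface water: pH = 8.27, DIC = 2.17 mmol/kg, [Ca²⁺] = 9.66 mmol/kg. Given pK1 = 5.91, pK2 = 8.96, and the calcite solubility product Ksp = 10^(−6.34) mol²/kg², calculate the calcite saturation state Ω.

α₂ = 1 / (1 + [H⁺]/K2 + [H⁺]²/(K1K2)) = 1 / (1 + 10^+0.69 + 10^-1.67)
   = 1 / (1 + 4.8978 + 0.021380) = 1/5.9192 = 0.1689
[CO3²⁻] = α₂ × DIC = 0.1689 × 2.17 = 0.3666 mmol/kg
Ksp = 10^(−6.34) = 4.571×10^-7
Ω = [Ca²⁺][CO3²⁻]/Ksp = (9.66×10^-3)(3.666×10^-4) / 4.571×10^-7 = 7.75

Ω = 7.75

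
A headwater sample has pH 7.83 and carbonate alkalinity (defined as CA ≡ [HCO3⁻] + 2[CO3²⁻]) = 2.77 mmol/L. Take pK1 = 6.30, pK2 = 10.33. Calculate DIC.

DIC = 2.84 mmol/L

CA = [HCO3⁻] + 2[CO3²⁻] = (α₁ + 2α₂)·DIC
At pH 7.83: [H⁺]/K1 = 10^-1.53 = 0.029512, K2/[H⁺] = 10^-2.50 = 0.0031623
α₁ = 1/(1 + 0.029512 + 0.0031623) = 1/1.0327 = 0.9684; α₂ = α₁·K2/[H⁺] = 0.003062
α₁ + 2α₂ = 0.9745
DIC = CA / (α₁ + 2α₂) = 2.77 / 0.9745 = 2.84 mmol/L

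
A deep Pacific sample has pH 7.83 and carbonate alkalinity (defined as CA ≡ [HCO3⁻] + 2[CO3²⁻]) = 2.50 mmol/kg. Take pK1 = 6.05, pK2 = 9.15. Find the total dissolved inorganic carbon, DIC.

DIC = 2.43 mmol/kg

CA = [HCO3⁻] + 2[CO3²⁻] = (α₁ + 2α₂)·DIC
At pH 7.83: [H⁺]/K1 = 10^-1.78 = 0.016596, K2/[H⁺] = 10^-1.32 = 0.047863
α₁ = 1/(1 + 0.016596 + 0.047863) = 1/1.0645 = 0.9394; α₂ = α₁·K2/[H⁺] = 0.04496
α₁ + 2α₂ = 1.0294
DIC = CA / (α₁ + 2α₂) = 2.50 / 1.0294 = 2.43 mmol/kg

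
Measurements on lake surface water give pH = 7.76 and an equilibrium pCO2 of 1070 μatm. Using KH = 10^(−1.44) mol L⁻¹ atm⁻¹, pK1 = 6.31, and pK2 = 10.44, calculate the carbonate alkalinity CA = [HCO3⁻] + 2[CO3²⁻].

CA = 1.10 mmol/L

[CO2*] = KH · pCO2 = 10^(−1.44) × 1070×10^-6 = 3.885×10^-5 mol/L
α₀ = 1/(1 + K1/[H⁺] + K1K2/[H⁺]²) = 1/(1 + 10^+1.45 + 10^-1.23) = 0.03420
DIC = [CO2*]/α₀ = 3.885×10^-5 / 0.03420 = 1.136 mmol/L
CA = (α₁ + 2α₂)·DIC = (0.9638 + 2×0.002014) × 1.136 = 1.10 mmol/L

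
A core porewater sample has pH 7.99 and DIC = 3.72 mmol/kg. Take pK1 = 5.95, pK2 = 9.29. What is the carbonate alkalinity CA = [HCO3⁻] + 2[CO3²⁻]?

CA = [HCO3⁻] + 2[CO3²⁻] = (α₁ + 2α₂)·DIC
At pH 7.99: [H⁺]/K1 = 10^-2.04 = 0.0091201, K2/[H⁺] = 10^-1.30 = 0.050119
α₁ = 1/(1 + 0.0091201 + 0.050119) = 1/1.0592 = 0.9441; α₂ = α₁·K2/[H⁺] = 0.04732
α₁ + 2α₂ = 1.0387
CA = 1.0387 × 3.72 = 3.86 mmol/kg

CA = 3.86 mmol/kg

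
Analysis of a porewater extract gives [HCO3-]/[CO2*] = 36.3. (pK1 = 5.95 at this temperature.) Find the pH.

pH = 7.51

From K1 = [H⁺][HCO3-]/[CO2*]:  pH = pK1 + log₁₀([HCO3-]/[CO2*])
log₁₀(36.3) = +1.560
pH = 5.95 + (+1.560) = 7.51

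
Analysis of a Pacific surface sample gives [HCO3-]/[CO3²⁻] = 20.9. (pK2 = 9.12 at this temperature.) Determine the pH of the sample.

pH = 7.80

From K2 = [H⁺][CO3²⁻]/[HCO3-]:  pH = pK2 − log₁₀([HCO3-]/[CO3²⁻])
log₁₀(20.9) = +1.320
pH = 9.12 − (+1.320) = 7.80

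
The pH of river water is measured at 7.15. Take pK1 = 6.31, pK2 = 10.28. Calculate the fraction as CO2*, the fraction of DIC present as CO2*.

α₀ = 1 / (1 + K1/[H⁺] + K1K2/[H⁺]²) = 1 / (1 + 10^+0.84 + 10^-2.29)
   = 1 / (1 + 6.9183 + 0.0051286) = 1/7.9234 = 0.1262

α₀ = 0.126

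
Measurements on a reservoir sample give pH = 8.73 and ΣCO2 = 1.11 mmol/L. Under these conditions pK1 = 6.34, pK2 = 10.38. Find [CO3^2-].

[CO3²⁻] = 0.0242 mmol/L

α₂ = 1 / (1 + [H⁺]/K2 + [H⁺]²/(K1K2)) = 1 / (1 + 10^+1.65 + 10^-0.74)
   = 1 / (1 + 44.668 + 0.18197) = 1/45.850 = 0.02181
[CO3²⁻] = α₂ × DIC = 0.02181 × 1.11 = 0.0242 mmol/L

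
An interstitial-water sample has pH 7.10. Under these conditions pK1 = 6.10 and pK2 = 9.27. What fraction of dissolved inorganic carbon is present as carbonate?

α₂ = 1 / (1 + [H⁺]/K2 + [H⁺]²/(K1K2)) = 1 / (1 + 10^+2.17 + 10^+1.17)
   = 1 / (1 + 147.91 + 14.791) = 1/163.70 = 0.006109

α₂ = 0.00611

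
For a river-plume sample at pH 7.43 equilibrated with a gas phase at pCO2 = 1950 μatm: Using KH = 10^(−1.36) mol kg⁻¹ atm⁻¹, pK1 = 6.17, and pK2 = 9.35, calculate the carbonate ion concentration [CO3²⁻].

[CO3²⁻] = 18.6 μmol/kg

[CO2*] = KH · pCO2 = 10^(−1.36) × 1950×10^-6 = 8.512×10^-5 mol/kg
α₀ = 1/(1 + K1/[H⁺] + K1K2/[H⁺]²) = 1/(1 + 10^+1.26 + 10^-0.66) = 0.05150
DIC = [CO2*]/α₀ = 8.512×10^-5 / 0.05150 = 1.653 mmol/kg
[CO3²⁻] = α₂·DIC; α₂ = 0.01127, so [CO3²⁻] = 0.01127 × 1.653 = 0.0186 mmol/kg = 18.6 μmol/kg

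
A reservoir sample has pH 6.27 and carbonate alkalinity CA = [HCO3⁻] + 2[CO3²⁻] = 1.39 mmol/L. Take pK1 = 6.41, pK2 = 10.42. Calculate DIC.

CA = [HCO3⁻] + 2[CO3²⁻] = (α₁ + 2α₂)·DIC
At pH 6.27: [H⁺]/K1 = 10^0.14 = 1.3804, K2/[H⁺] = 10^-4.15 = 7.0795×10^-5
α₁ = 1/(1 + 1.3804 + 7.0795×10^-5) = 1/2.3805 = 0.4201; α₂ = α₁·K2/[H⁺] = 2.974×10^-5
α₁ + 2α₂ = 0.4201
DIC = CA / (α₁ + 2α₂) = 1.39 / 0.4201 = 3.31 mmol/L

DIC = 3.31 mmol/L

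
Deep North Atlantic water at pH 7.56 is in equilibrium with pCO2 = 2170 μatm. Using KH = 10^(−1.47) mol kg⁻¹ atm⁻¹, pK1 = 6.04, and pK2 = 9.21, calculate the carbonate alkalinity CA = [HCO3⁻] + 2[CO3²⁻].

CA = 2.54 mmol/kg

[CO2*] = KH · pCO2 = 10^(−1.47) × 2170×10^-6 = 7.353×10^-5 mol/kg
α₀ = 1/(1 + K1/[H⁺] + K1K2/[H⁺]²) = 1/(1 + 10^+1.52 + 10^-0.13) = 0.02869
DIC = [CO2*]/α₀ = 7.353×10^-5 / 0.02869 = 2.563 mmol/kg
CA = (α₁ + 2α₂)·DIC = (0.9500 + 2×0.02127) × 2.563 = 2.54 mmol/kg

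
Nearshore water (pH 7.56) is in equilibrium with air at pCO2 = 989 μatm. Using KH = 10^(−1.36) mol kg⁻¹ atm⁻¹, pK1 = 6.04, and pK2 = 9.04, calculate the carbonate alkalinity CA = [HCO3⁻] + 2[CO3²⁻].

CA = 1.52 mmol/kg

[CO2*] = KH · pCO2 = 10^(−1.36) × 989×10^-6 = 4.317×10^-5 mol/kg
α₀ = 1/(1 + K1/[H⁺] + K1K2/[H⁺]²) = 1/(1 + 10^+1.52 + 10^+0.04) = 0.02840
DIC = [CO2*]/α₀ = 4.317×10^-5 / 0.02840 = 1.520 mmol/kg
CA = (α₁ + 2α₂)·DIC = (0.9405 + 2×0.03114) × 1.520 = 1.52 mmol/kg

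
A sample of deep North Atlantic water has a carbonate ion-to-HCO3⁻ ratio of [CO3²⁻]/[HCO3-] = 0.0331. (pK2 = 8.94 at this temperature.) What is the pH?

From K2 = [H⁺][CO3²⁻]/[HCO3-]:  pH = pK2 + log₁₀([CO3²⁻]/[HCO3-])
log₁₀(0.0331) = -1.480
pH = 8.94 + (-1.480) = 7.46

pH = 7.46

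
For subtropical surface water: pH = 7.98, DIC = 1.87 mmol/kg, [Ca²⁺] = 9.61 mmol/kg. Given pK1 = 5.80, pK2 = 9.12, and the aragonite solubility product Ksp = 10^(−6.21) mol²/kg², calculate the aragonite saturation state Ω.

α₂ = 1 / (1 + [H⁺]/K2 + [H⁺]²/(K1K2)) = 1 / (1 + 10^+1.14 + 10^-1.04)
   = 1 / (1 + 13.804 + 0.091201) = 1/14.895 = 0.06714
[CO3²⁻] = α₂ × DIC = 0.06714 × 1.87 = 0.1255 mmol/kg
Ksp = 10^(−6.21) = 6.166×10^-7
Ω = [Ca²⁺][CO3²⁻]/Ksp = (9.61×10^-3)(1.255×10^-4) / 6.166×10^-7 = 1.96

Ω = 1.96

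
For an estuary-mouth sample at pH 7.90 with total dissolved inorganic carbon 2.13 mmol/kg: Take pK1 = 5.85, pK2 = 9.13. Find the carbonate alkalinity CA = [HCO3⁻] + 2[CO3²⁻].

CA = 2.23 mmol/kg

CA = [HCO3⁻] + 2[CO3²⁻] = (α₁ + 2α₂)·DIC
At pH 7.90: [H⁺]/K1 = 10^-2.05 = 0.0089125, K2/[H⁺] = 10^-1.23 = 0.058884
α₁ = 1/(1 + 0.0089125 + 0.058884) = 1/1.0678 = 0.9365; α₂ = α₁·K2/[H⁺] = 0.05515
α₁ + 2α₂ = 1.0468
CA = 1.0468 × 2.13 = 2.23 mmol/kg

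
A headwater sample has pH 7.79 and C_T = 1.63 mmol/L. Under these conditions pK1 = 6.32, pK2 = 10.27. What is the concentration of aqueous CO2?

α₀ = 1 / (1 + K1/[H⁺] + K1K2/[H⁺]²) = 1 / (1 + 10^+1.47 + 10^-1.01)
   = 1 / (1 + 29.512 + 0.097724) = 1/30.610 = 0.03267
[CO2*] = α₀ × DIC = 0.03267 × 1.63 = 0.0533 mmol/L

[CO2*] = 0.0533 mmol/L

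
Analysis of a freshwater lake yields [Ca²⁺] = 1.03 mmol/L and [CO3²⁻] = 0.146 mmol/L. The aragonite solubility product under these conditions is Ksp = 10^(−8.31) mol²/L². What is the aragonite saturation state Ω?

Ω = 30.7

Ksp = 10^(−8.31) = 4.898×10^-9
Ω = [Ca²⁺][CO3²⁻]/Ksp = (1.03×10^-3)(0.146×10^-3) / 4.898×10^-9 = 30.7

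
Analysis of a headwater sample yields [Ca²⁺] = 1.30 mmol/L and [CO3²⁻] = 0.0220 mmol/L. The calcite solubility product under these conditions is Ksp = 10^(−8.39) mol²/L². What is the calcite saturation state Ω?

Ksp = 10^(−8.39) = 4.074×10^-9
Ω = [Ca²⁺][CO3²⁻]/Ksp = (1.30×10^-3)(0.0220×10^-3) / 4.074×10^-9 = 7.02

Ω = 7.02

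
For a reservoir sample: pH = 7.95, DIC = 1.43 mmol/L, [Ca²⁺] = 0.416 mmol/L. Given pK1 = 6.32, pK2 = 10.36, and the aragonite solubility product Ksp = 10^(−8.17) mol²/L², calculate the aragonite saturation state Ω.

α₂ = 1 / (1 + [H⁺]/K2 + [H⁺]²/(K1K2)) = 1 / (1 + 10^+2.41 + 10^+0.78)
   = 1 / (1 + 257.04 + 6.0256) = 1/264.07 = 0.003787
[CO3²⁻] = α₂ × DIC = 0.003787 × 1.43 = 0.005415 mmol/L = 5.415 μmol/L
Ksp = 10^(−8.17) = 6.761×10^-9
Ω = [Ca²⁺][CO3²⁻]/Ksp = (0.416×10^-3)(5.415×10^-6) / 6.761×10^-9 = 0.333

Ω = 0.333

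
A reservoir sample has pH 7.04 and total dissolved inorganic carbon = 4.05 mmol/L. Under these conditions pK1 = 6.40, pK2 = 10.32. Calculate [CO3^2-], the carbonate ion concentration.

α₂ = 1 / (1 + [H⁺]/K2 + [H⁺]²/(K1K2)) = 1 / (1 + 10^+3.28 + 10^+2.64)
   = 1 / (1 + 1905.5 + 436.52) = 1/2343.0 = 0.0004268
[CO3²⁻] = α₂ × DIC = 0.0004268 × 4.05 = 0.00173 mmol/L = 1.73 μmol/L

[CO3²⁻] = 1.73 μmol/L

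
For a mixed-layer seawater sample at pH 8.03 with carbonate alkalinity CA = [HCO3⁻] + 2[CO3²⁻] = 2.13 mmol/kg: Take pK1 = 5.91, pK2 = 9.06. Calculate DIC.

CA = [HCO3⁻] + 2[CO3²⁻] = (α₁ + 2α₂)·DIC
At pH 8.03: [H⁺]/K1 = 10^-2.12 = 0.0075858, K2/[H⁺] = 10^-1.03 = 0.093325
α₁ = 1/(1 + 0.0075858 + 0.093325) = 1/1.1009 = 0.9083; α₂ = α₁·K2/[H⁺] = 0.08477
α₁ + 2α₂ = 1.0779
DIC = CA / (α₁ + 2α₂) = 2.13 / 1.0779 = 1.98 mmol/kg

DIC = 1.98 mmol/kg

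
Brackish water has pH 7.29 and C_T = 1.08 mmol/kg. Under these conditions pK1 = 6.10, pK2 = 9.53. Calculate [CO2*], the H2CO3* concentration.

α₀ = 1 / (1 + K1/[H⁺] + K1K2/[H⁺]²) = 1 / (1 + 10^+1.19 + 10^-1.05)
   = 1 / (1 + 15.488 + 0.089125) = 1/16.577 = 0.06032
[CO2*] = α₀ × DIC = 0.06032 × 1.08 = 0.0651 mmol/kg

[CO2*] = 0.0651 mmol/kg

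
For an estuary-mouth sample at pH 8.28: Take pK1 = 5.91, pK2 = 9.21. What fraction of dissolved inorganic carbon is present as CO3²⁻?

α₂ = 1 / (1 + [H⁺]/K2 + [H⁺]²/(K1K2)) = 1 / (1 + 10^+0.93 + 10^-1.44)
   = 1 / (1 + 8.5114 + 0.036308) = 1/9.5477 = 0.1047

α₂ = 0.105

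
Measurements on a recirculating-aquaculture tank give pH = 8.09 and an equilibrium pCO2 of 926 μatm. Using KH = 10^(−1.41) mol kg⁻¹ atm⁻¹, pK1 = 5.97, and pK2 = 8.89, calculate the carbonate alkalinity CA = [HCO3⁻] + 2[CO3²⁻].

CA = 6.25 mmol/kg

[CO2*] = KH · pCO2 = 10^(−1.41) × 926×10^-6 = 3.603×10^-5 mol/kg
α₀ = 1/(1 + K1/[H⁺] + K1K2/[H⁺]²) = 1/(1 + 10^+2.12 + 10^+1.32) = 0.006505
DIC = [CO2*]/α₀ = 3.603×10^-5 / 0.006505 = 5.538 mmol/kg
CA = (α₁ + 2α₂)·DIC = (0.8576 + 2×0.1359) × 5.538 = 6.25 mmol/kg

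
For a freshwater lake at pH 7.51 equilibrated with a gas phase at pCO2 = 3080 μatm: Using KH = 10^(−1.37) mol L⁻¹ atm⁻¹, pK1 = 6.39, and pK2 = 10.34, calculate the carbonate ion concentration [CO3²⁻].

[CO3²⁻] = 2.56 μmol/L

[CO2*] = KH · pCO2 = 10^(−1.37) × 3080×10^-6 = 1.314×10^-4 mol/L
α₀ = 1/(1 + K1/[H⁺] + K1K2/[H⁺]²) = 1/(1 + 10^+1.12 + 10^-1.71) = 0.07041
DIC = [CO2*]/α₀ = 1.314×10^-4 / 0.07041 = 1.866 mmol/L
[CO3²⁻] = α₂·DIC; α₂ = 0.001373, so [CO3²⁻] = 0.001373 × 1.866 = 0.00256 mmol/L = 2.56 μmol/L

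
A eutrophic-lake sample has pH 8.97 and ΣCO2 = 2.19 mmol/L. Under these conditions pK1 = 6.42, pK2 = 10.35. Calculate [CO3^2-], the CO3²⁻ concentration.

α₂ = 1 / (1 + [H⁺]/K2 + [H⁺]²/(K1K2)) = 1 / (1 + 10^+1.38 + 10^-1.17)
   = 1 / (1 + 23.988 + 0.067608) = 1/25.056 = 0.03991
[CO3²⁻] = α₂ × DIC = 0.03991 × 2.19 = 0.0874 mmol/L

[CO3²⁻] = 0.0874 mmol/L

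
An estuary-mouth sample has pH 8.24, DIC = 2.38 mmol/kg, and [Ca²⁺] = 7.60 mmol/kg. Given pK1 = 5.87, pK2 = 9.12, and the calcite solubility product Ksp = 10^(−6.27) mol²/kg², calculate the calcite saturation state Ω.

α₂ = 1 / (1 + [H⁺]/K2 + [H⁺]²/(K1K2)) = 1 / (1 + 10^+0.88 + 10^-1.49)
   = 1 / (1 + 7.5858 + 0.032359) = 1/8.6181 = 0.1160
[CO3²⁻] = α₂ × DIC = 0.1160 × 2.38 = 0.2762 mmol/kg
Ksp = 10^(−6.27) = 5.370×10^-7
Ω = [Ca²⁺][CO3²⁻]/Ksp = (7.60×10^-3)(2.762×10^-4) / 5.370×10^-7 = 3.91

Ω = 3.91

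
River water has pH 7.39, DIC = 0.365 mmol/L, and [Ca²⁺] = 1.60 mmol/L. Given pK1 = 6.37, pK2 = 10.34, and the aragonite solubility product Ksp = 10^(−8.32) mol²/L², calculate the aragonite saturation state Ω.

α₂ = 1 / (1 + [H⁺]/K2 + [H⁺]²/(K1K2)) = 1 / (1 + 10^+2.95 + 10^+1.93)
   = 1 / (1 + 891.25 + 85.114) = 1/977.36 = 0.001023
[CO3²⁻] = α₂ × DIC = 0.001023 × 0.365 = 0.0003735 mmol/L = 0.3735 μmol/L
Ksp = 10^(−8.32) = 4.786×10^-9
Ω = [Ca²⁺][CO3²⁻]/Ksp = (1.60×10^-3)(3.735×10^-7) / 4.786×10^-9 = 0.125

Ω = 0.125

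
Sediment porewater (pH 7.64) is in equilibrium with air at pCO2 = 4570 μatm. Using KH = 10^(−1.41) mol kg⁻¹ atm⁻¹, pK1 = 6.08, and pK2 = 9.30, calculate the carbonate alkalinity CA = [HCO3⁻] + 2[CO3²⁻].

[CO2*] = KH · pCO2 = 10^(−1.41) × 4570×10^-6 = 1.778×10^-4 mol/kg
α₀ = 1/(1 + K1/[H⁺] + K1K2/[H⁺]²) = 1/(1 + 10^+1.56 + 10^-0.10) = 0.02625
DIC = [CO2*]/α₀ = 1.778×10^-4 / 0.02625 = 6.774 mmol/kg
CA = (α₁ + 2α₂)·DIC = (0.9529 + 2×0.02085) × 6.774 = 6.74 mmol/kg

CA = 6.74 mmol/kg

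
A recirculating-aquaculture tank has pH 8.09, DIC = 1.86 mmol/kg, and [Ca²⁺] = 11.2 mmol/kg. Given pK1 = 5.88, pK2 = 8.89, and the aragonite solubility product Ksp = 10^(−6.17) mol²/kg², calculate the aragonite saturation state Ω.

α₂ = 1 / (1 + [H⁺]/K2 + [H⁺]²/(K1K2)) = 1 / (1 + 10^+0.80 + 10^-1.41)
   = 1 / (1 + 6.3096 + 0.038905) = 1/7.3485 = 0.1361
[CO3²⁻] = α₂ × DIC = 0.1361 × 1.86 = 0.2531 mmol/kg
Ksp = 10^(−6.17) = 6.761×10^-7
Ω = [Ca²⁺][CO3²⁻]/Ksp = (11.2×10^-3)(2.531×10^-4) / 6.761×10^-7 = 4.19

Ω = 4.19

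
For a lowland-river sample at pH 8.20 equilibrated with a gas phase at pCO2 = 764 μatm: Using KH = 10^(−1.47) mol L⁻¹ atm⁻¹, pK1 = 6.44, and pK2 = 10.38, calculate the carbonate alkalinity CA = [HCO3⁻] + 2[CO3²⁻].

[CO2*] = KH · pCO2 = 10^(−1.47) × 764×10^-6 = 2.589×10^-5 mol/L
α₀ = 1/(1 + K1/[H⁺] + K1K2/[H⁺]²) = 1/(1 + 10^+1.76 + 10^-0.42) = 0.01697
DIC = [CO2*]/α₀ = 2.589×10^-5 / 0.01697 = 1.525 mmol/L
CA = (α₁ + 2α₂)·DIC = (0.9766 + 2×0.006452) × 1.525 = 1.51 mmol/L

CA = 1.51 mmol/L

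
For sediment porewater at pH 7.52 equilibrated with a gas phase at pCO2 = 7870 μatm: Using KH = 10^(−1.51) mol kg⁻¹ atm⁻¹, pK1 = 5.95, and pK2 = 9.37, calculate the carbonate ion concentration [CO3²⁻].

[CO2*] = KH · pCO2 = 10^(−1.51) × 7870×10^-6 = 2.432×10^-4 mol/kg
α₀ = 1/(1 + K1/[H⁺] + K1K2/[H⁺]²) = 1/(1 + 10^+1.57 + 10^-0.28) = 0.02585
DIC = [CO2*]/α₀ = 2.432×10^-4 / 0.02585 = 9.407 mmol/kg
[CO3²⁻] = α₂·DIC; α₂ = 0.01357, so [CO3²⁻] = 0.01357 × 9.407 = 0.128 mmol/kg

[CO3²⁻] = 0.128 mmol/kg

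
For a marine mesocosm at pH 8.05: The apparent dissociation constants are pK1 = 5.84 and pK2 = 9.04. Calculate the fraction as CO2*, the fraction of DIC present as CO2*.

α₀ = 1 / (1 + K1/[H⁺] + K1K2/[H⁺]²) = 1 / (1 + 10^+2.21 + 10^+1.22)
   = 1 / (1 + 162.18 + 16.596) = 1/179.78 = 0.005562

α₀ = 0.00556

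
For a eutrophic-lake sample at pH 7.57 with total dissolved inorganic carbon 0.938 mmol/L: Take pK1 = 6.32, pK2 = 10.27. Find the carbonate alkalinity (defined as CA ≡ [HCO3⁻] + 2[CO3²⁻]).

CA = [HCO3⁻] + 2[CO3²⁻] = (α₁ + 2α₂)·DIC
At pH 7.57: [H⁺]/K1 = 10^-1.25 = 0.056234, K2/[H⁺] = 10^-2.70 = 0.0019953
α₁ = 1/(1 + 0.056234 + 0.0019953) = 1/1.0582 = 0.9450; α₂ = α₁·K2/[H⁺] = 0.001885
α₁ + 2α₂ = 0.9487
CA = 0.9487 × 0.938 = 0.890 mmol/L

CA = 0.890 mmol/L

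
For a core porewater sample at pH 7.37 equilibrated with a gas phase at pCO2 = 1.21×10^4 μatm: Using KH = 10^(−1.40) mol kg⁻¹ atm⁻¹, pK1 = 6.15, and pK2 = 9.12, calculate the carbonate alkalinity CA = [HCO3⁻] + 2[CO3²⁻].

[CO2*] = KH · pCO2 = 10^(−1.40) × 1.21×10^4×10^-6 = 4.817×10^-4 mol/kg
α₀ = 1/(1 + K1/[H⁺] + K1K2/[H⁺]²) = 1/(1 + 10^+1.22 + 10^-0.53) = 0.05589
DIC = [CO2*]/α₀ = 4.817×10^-4 / 0.05589 = 8.618 mmol/kg
CA = (α₁ + 2α₂)·DIC = (0.9276 + 2×0.01650) × 8.618 = 8.28 mmol/kg

CA = 8.28 mmol/kg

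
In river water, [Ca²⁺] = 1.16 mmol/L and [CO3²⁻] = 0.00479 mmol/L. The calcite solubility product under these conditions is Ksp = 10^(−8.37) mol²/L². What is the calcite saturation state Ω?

Ksp = 10^(−8.37) = 4.266×10^-9
Ω = [Ca²⁺][CO3²⁻]/Ksp = (1.16×10^-3)(0.00479×10^-3) / 4.266×10^-9 = 1.30

Ω = 1.30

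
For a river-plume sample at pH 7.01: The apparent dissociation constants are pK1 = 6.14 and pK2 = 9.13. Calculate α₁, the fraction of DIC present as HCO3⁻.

α₁ = 1 / (1 + [H⁺]/K1 + K2/[H⁺]) = 1 / (1 + 10^-0.87 + 10^-2.12)
   = 1 / (1 + 0.13490 + 0.0075858) = 1/1.1425 = 0.8753

α₁ = 0.875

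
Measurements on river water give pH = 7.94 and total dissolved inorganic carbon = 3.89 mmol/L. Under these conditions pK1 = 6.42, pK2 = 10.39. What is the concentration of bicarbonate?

[HCO3⁻] = 3.76 mmol/L

α₁ = 1 / (1 + [H⁺]/K1 + K2/[H⁺]) = 1 / (1 + 10^-1.52 + 10^-2.45)
   = 1 / (1 + 0.030200 + 0.0035481) = 1/1.0337 = 0.9674
[HCO3⁻] = α₁ × DIC = 0.9674 × 3.89 = 3.76 mmol/L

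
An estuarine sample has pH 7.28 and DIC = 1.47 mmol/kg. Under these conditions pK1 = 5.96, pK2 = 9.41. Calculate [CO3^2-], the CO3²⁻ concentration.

[CO3²⁻] = 10.3 μmol/kg

α₂ = 1 / (1 + [H⁺]/K2 + [H⁺]²/(K1K2)) = 1 / (1 + 10^+2.13 + 10^+0.81)
   = 1 / (1 + 134.90 + 6.4565) = 1/142.35 = 0.007025
[CO3²⁻] = α₂ × DIC = 0.007025 × 1.47 = 0.0103 mmol/kg = 10.3 μmol/kg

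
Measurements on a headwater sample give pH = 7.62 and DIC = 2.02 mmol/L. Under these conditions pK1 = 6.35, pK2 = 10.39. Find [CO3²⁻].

α₂ = 1 / (1 + [H⁺]/K2 + [H⁺]²/(K1K2)) = 1 / (1 + 10^+2.77 + 10^+1.50)
   = 1 / (1 + 588.84 + 31.623) = 1/621.47 = 0.001609
[CO3²⁻] = α₂ × DIC = 0.001609 × 2.02 = 0.00325 mmol/L = 3.25 μmol/L

[CO3²⁻] = 3.25 μmol/L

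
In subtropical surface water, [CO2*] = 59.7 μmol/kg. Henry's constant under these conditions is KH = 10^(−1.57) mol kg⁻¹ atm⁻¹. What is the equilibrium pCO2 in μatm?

pCO2 = 2220 μatm

KH = 10^(−1.57) = 2.692×10^-2 mol kg⁻¹ atm⁻¹
pCO2 = [CO2*]/KH = 59.7×10^-6 / 2.692×10^-2 = 2.22×10^-3 atm = 2220 μatm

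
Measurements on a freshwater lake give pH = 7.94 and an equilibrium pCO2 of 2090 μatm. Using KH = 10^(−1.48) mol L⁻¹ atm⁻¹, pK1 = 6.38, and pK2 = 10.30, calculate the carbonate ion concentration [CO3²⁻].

[CO2*] = KH · pCO2 = 10^(−1.48) × 2090×10^-6 = 6.921×10^-5 mol/L
α₀ = 1/(1 + K1/[H⁺] + K1K2/[H⁺]²) = 1/(1 + 10^+1.56 + 10^-0.80) = 0.02669
DIC = [CO2*]/α₀ = 6.921×10^-5 / 0.02669 = 2.593 mmol/L
[CO3²⁻] = α₂·DIC; α₂ = 0.004230, so [CO3²⁻] = 0.004230 × 2.593 = 0.0110 mmol/L = 11.0 μmol/L

[CO3²⁻] = 11.0 μmol/L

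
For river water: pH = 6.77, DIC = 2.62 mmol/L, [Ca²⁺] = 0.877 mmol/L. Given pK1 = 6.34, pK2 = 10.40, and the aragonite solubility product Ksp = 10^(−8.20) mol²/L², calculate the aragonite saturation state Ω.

Ω = 0.0622

α₂ = 1 / (1 + [H⁺]/K2 + [H⁺]²/(K1K2)) = 1 / (1 + 10^+3.63 + 10^+3.20)
   = 1 / (1 + 4265.8 + 1584.9) = 1/5851.7 = 0.0001709
[CO3²⁻] = α₂ × DIC = 0.0001709 × 2.62 = 0.0004477 mmol/L = 0.4477 μmol/L
Ksp = 10^(−8.20) = 6.310×10^-9
Ω = [Ca²⁺][CO3²⁻]/Ksp = (0.877×10^-3)(4.477×10^-7) / 6.310×10^-9 = 0.0622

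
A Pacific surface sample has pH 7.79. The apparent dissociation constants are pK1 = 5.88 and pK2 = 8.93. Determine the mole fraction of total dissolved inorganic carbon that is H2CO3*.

α₀ = 0.0113

α₀ = 1 / (1 + K1/[H⁺] + K1K2/[H⁺]²) = 1 / (1 + 10^+1.91 + 10^+0.77)
   = 1 / (1 + 81.283 + 5.8884) = 1/88.171 = 0.01134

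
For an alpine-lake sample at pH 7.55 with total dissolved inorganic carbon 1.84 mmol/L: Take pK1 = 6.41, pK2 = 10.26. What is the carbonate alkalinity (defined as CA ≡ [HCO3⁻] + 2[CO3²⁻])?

CA = [HCO3⁻] + 2[CO3²⁻] = (α₁ + 2α₂)·DIC
At pH 7.55: [H⁺]/K1 = 10^-1.14 = 0.072444, K2/[H⁺] = 10^-2.71 = 0.0019498
α₁ = 1/(1 + 0.072444 + 0.0019498) = 1/1.0744 = 0.9308; α₂ = α₁·K2/[H⁺] = 0.001815
α₁ + 2α₂ = 0.9344
CA = 0.9344 × 1.84 = 1.72 mmol/L

CA = 1.72 mmol/L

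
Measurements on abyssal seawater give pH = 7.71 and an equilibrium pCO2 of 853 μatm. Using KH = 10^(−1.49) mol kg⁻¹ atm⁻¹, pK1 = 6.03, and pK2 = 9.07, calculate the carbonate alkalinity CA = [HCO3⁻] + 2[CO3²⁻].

CA = 1.44 mmol/kg

[CO2*] = KH · pCO2 = 10^(−1.49) × 853×10^-6 = 2.760×10^-5 mol/kg
α₀ = 1/(1 + K1/[H⁺] + K1K2/[H⁺]²) = 1/(1 + 10^+1.68 + 10^+0.32) = 0.01963
DIC = [CO2*]/α₀ = 2.760×10^-5 / 0.01963 = 1.406 mmol/kg
CA = (α₁ + 2α₂)·DIC = (0.9394 + 2×0.04100) × 1.406 = 1.44 mmol/kg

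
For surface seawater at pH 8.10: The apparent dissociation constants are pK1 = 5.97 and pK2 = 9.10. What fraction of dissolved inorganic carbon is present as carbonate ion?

α₂ = 0.0903

α₂ = 1 / (1 + [H⁺]/K2 + [H⁺]²/(K1K2)) = 1 / (1 + 10^+1.00 + 10^-1.13)
   = 1 / (1 + 10.000 + 0.074131) = 1/11.074 = 0.09030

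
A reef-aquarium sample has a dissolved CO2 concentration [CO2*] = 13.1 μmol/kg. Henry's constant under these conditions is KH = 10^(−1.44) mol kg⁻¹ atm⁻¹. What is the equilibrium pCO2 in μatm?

pCO2 = 361 μatm

KH = 10^(−1.44) = 3.631×10^-2 mol kg⁻¹ atm⁻¹
pCO2 = [CO2*]/KH = 13.1×10^-6 / 3.631×10^-2 = 3.61×10^-4 atm = 361 μatm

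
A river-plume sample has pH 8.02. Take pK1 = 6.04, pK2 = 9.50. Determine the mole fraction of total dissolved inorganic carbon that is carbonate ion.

α₂ = 0.0317

α₂ = 1 / (1 + [H⁺]/K2 + [H⁺]²/(K1K2)) = 1 / (1 + 10^+1.48 + 10^-0.50)
   = 1 / (1 + 30.200 + 0.31623) = 1/31.516 = 0.03173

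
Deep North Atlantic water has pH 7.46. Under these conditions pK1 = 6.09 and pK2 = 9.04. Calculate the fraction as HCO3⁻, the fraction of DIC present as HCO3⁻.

α₁ = 0.935

α₁ = 1 / (1 + [H⁺]/K1 + K2/[H⁺]) = 1 / (1 + 10^-1.37 + 10^-1.58)
   = 1 / (1 + 0.042658 + 0.026303) = 1/1.0690 = 0.9355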